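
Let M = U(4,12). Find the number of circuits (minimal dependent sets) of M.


In U(4,12), circuits are the (5)-element subsets.
Any set of 5 elements is dependent, and removing any one element gives
an independent set of size 4, so it is a minimal dependent set.
Number of circuits = (12 choose 5) = 792.

792


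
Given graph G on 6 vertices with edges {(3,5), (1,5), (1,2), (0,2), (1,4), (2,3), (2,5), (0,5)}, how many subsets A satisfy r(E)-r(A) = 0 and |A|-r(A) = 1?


R(x,y) = sum over A in 2^E of x^(r(E)-r(A)) * y^(|A|-r(A)).
G has 6 vertices, 8 edges. r(E) = 5.
Enumerate all 2^8 = 256 subsets.
Count subsets with r(E)-r(A)=0 and |A|-r(A)=1: 18.

18


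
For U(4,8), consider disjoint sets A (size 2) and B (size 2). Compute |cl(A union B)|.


|A union B| = 2 + 2 = 4 (disjoint).
In U(4,8), cl(S) = S if |S| < 4, else cl(S) = E.
Since 4 >= 4, cl(A union B) = E.
|cl(A union B)| = 8.

8


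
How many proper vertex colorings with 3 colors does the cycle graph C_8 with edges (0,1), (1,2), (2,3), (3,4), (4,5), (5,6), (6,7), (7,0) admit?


P(C_8, k) = (k-1)^8 + (-1)^8*(k-1).
P(3) = (2)^8 + 2
= 256 + 2 = 258.

258


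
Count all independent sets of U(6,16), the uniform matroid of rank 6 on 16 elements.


Independent sets of U(6,16) are all subsets of size <= 6.
Count = C(16,0) + C(16,1) + C(16,2) + C(16,3) + C(16,4) + C(16,5) + C(16,6)
     = 1 + 16 + 120 + 560 + 1820 + 4368 + 8008
     = 14893.

14893


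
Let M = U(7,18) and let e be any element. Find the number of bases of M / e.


Contracting e from U(7,18) gives U(6,17).
Bases of U(6,17) = C(17,6) = 17! / (6! * 11!) = 12376.

12376


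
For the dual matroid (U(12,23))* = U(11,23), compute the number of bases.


The dual of U(r,n) is U(n-r, n) = U(11,23).
Bases of U(11,23) are all (11)-element subsets.
|B(M*)| = C(23,11) = 23! / (11! * 12!) = 1352078.

1352078


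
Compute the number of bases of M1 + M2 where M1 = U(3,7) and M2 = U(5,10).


Bases of a direct sum M1 + M2: |B| = |B(M1)| * |B(M2)|.
|B(U(3,7))| = C(7,3) = 35.
|B(U(5,10))| = C(10,5) = 252.
Total bases = 35 * 252 = 8820.

8820


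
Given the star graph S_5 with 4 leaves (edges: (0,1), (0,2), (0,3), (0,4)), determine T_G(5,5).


A star on 5 vertices is a tree with 4 edges.
T(x,y) = x^(4) for any tree.
T(5,5) = 5^4 = 625.

625


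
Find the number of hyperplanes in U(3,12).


Hyperplanes of U(3,12) are flats of rank 2.
In a uniform matroid, these are exactly the (2)-element subsets.
Count = C(12,2) = 12! / (2! * 10!) = 66.

66


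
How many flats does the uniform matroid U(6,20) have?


Flats of U(6,20): every subset of size < 6 is a flat, plus E itself.
Count = C(20,0) + C(20,1) + C(20,2) + C(20,3) + C(20,4) + C(20,5) + 1
     = 1 + 20 + 190 + 1140 + 4845 + 15504 + 1
     = 21701.

21701


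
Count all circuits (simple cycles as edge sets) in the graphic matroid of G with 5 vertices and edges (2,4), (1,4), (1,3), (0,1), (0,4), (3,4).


A circuit in a graphic matroid = edge set of a simple cycle.
G has 5 vertices and 6 edges.
Enumerating all minimal edge subsets forming cycles...
Total circuits found: 3.

3


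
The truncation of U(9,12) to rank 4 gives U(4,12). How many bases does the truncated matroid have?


Truncating U(9,12) to rank 4 gives U(4,12).
Bases of U(4,12) are all 4-element subsets of 12 elements.
Number of bases = (12 choose 4) = 495.

495


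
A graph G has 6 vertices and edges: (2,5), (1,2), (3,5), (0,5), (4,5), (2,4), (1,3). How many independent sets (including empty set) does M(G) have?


An independent set in a graphic matroid is an acyclic edge subset.
G has 6 vertices and 7 edges.
Enumerate all 2^7 = 128 subsets, checking for acyclicity.
Total independent sets = 104.

104


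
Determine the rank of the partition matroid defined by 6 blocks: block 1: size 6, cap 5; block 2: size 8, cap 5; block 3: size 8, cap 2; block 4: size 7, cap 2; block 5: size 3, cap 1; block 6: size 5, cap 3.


Rank of a partition matroid = sum of min(|Si|, ci) for each block.
= min(6,5) + min(8,5) + min(8,2) + min(7,2) + min(3,1) + min(5,3)
= 5 + 5 + 2 + 2 + 1 + 3
= 18.

18


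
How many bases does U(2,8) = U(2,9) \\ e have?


Deleting e from U(2,9) gives U(2,8) since n > r.
Bases of U(2,8) = (8 choose 2) = 28.

28


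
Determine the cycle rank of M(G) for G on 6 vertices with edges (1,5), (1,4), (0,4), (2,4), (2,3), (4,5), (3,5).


Cycle rank (nullity) = |E| - r(M) = |E| - (|V| - c).
|E| = 7, |V| = 6, c = 1.
Nullity = 7 - (6 - 1) = 7 - 5 = 2.

2


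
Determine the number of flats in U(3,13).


Flats of U(3,13): every subset of size < 3 is a flat, plus E itself.
Count = C(13,0) + C(13,1) + C(13,2) + 1
     = 1 + 13 + 78 + 1
     = 93.

93


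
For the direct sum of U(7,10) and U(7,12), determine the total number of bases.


Bases of a direct sum M1 + M2: |B| = |B(M1)| * |B(M2)|.
|B(U(7,10))| = C(10,7) = 120.
|B(U(7,12))| = C(12,7) = 792.
Total bases = 120 * 792 = 95040.

95040


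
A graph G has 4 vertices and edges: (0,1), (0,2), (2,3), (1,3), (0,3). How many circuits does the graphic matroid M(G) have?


A circuit in a graphic matroid = edge set of a simple cycle.
G has 4 vertices and 5 edges.
Enumerating all minimal edge subsets forming cycles...
Total circuits found: 3.

3


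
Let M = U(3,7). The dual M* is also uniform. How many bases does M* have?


The dual of U(r,n) is U(n-r, n) = U(4,7).
Bases of U(4,7) are all (4)-element subsets.
|B(M*)| = C(7,4) = (7 * 6 * 5 * 4) / (1 * 2 * 3 * 4) = 35.

35


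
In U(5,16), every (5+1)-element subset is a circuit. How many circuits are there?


In U(5,16), circuits are the (6)-element subsets.
Any set of 6 elements is dependent, and removing any one element gives
an independent set of size 5, so it is a minimal dependent set.
Number of circuits = (16 choose 6) = 8008.

8008


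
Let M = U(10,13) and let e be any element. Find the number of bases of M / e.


Contracting e from U(10,13) gives U(9,12).
Bases of U(9,12) = C(12,9) = 12! / (9! * 3!) = 220.

220


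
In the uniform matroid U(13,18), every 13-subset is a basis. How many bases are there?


Bases of U(13,18) are all 13-element subsets of the 18-element ground set.
Number of bases = C(18,13).
C(18,13) = 8568.

8568


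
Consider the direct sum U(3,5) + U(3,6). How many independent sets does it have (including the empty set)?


For a direct sum, |I(M1+M2)| = |I(M1)| * |I(M2)|.
|I(U(3,5))| = sum C(5,k) for k=0..3 = 26.
|I(U(3,6))| = sum C(6,k) for k=0..3 = 42.
Total = 26 * 42 = 1092.

1092


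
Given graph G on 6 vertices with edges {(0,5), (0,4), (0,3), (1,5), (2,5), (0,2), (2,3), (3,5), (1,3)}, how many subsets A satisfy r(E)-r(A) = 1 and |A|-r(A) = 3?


R(x,y) = sum over A in 2^E of x^(r(E)-r(A)) * y^(|A|-r(A)).
G has 6 vertices, 9 edges. r(E) = 5.
Enumerate all 2^9 = 512 subsets.
Count subsets with r(E)-r(A)=1 and |A|-r(A)=3: 9.

9


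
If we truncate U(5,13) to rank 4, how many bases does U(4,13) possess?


Truncating U(5,13) to rank 4 gives U(4,13).
Bases of U(4,13) are all 4-element subsets of 13 elements.
Number of bases = C(13,4) = 13! / (4! * 9!) = 715.

715


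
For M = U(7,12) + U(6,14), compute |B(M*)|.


(M1+M2)* = M1* + M2*.
M1* = U(5,12), bases: C(12,5) = 792.
M2* = U(8,14), bases: C(14,8) = 3003.
|B(M*)| = 792 * 3003 = 2378376.

2378376


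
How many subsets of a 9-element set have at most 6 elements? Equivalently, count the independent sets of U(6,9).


Independent sets of U(6,9) are all subsets of size <= 6.
Count = (9 choose 0) + (9 choose 1) + (9 choose 2) + (9 choose 3) + (9 choose 4) + (9 choose 5) + (9 choose 6)
     = 1 + 9 + 36 + 84 + 126 + 126 + 84
     = 466.

466


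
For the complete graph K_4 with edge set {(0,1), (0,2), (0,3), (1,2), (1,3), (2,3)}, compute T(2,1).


T(K_4; x,y) = x^3 + 3x^2 + 4xy + 2x + y^3 + 3y^2 + 2y.
Substituting x=2, y=1:
= 8 + 12 + 8 + 4 + 1 + 3 + 2
= 38.

38


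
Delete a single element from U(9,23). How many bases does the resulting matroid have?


Deleting e from U(9,23) gives U(9,22) since n > r.
Bases of U(9,22) = C(22,9) = 22! / (9! * 13!) = 497420.

497420


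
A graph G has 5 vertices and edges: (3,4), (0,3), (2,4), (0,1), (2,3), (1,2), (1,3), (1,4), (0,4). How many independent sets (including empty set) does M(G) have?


An independent set in a graphic matroid is an acyclic edge subset.
G has 5 vertices and 9 edges.
Enumerate all 2^9 = 512 subsets, checking for acyclicity.
Total independent sets = 198.

198


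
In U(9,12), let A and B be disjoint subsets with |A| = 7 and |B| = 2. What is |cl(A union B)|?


|A union B| = 7 + 2 = 9 (disjoint).
In U(9,12), cl(S) = S if |S| < 9, else cl(S) = E.
Since 9 >= 9, cl(A union B) = E.
|cl(A union B)| = 12.

12


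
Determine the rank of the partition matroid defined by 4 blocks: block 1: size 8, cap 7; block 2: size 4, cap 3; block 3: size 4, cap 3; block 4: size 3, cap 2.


Rank of a partition matroid = sum of min(|Si|, ci) for each block.
= min(8,7) + min(4,3) + min(4,3) + min(3,2)
= 7 + 3 + 3 + 2
= 15.

15


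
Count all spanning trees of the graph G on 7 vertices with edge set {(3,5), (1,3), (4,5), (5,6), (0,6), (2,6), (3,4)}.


By Kirchhoff's matrix tree theorem, the number of spanning trees equals
the determinant of any cofactor of the Laplacian matrix L.
G has 7 vertices and 7 edges.
Computing the (6 x 6) cofactor determinant gives 3.

3


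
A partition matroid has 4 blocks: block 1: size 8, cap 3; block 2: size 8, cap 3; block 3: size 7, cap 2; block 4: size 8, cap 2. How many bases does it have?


A basis picks exactly ci elements from block i.
Number of bases = product of C(|Si|, ci).
= C(8,3) * C(8,3) * C(7,2) * C(8,2)
= 56 * 56 * 21 * 28
= 1843968.

1843968


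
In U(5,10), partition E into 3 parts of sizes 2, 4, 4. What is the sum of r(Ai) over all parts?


r(Ai) = min(|Ai|, 5) for each part.
Sum = min(2,5) + min(4,5) + min(4,5)
    = 2 + 4 + 4
    = 10.

10


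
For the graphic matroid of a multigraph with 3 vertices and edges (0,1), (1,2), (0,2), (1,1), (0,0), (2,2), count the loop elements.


In a graphic matroid, a loop is a self-loop edge (u,u) with rank 0.
Examining all 6 edges for self-loops...
Self-loops found: (1,1), (0,0), (2,2)
Number of loops = 3.

3


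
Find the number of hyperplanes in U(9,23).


Hyperplanes of U(9,23) are flats of rank 8.
In a uniform matroid, these are exactly the (8)-element subsets.
Count = C(23,8) = 490314.

490314


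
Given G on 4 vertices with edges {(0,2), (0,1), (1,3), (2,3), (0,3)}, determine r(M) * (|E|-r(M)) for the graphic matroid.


r(M) = |V| - c = 4 - 1 = 3.
nullity = |E| - r(M) = 5 - 3 = 2.
Product = 3 * 2 = 6.

6


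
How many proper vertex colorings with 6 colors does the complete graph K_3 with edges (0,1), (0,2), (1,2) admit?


P(K_3, k) = k(k-1)(k-2)...(k-2).
P(6) = (6) * (5) * (4) = 120.

120


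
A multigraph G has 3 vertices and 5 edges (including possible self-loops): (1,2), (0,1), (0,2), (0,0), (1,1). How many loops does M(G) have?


In a graphic matroid, a loop is a self-loop edge (u,u) with rank 0.
Examining all 5 edges for self-loops...
Self-loops found: (0,0), (1,1)
Number of loops = 2.

2


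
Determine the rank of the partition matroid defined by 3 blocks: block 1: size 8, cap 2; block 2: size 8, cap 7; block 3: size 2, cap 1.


Rank of a partition matroid = sum of min(|Si|, ci) for each block.
= min(8,2) + min(8,7) + min(2,1)
= 2 + 7 + 1
= 10.

10


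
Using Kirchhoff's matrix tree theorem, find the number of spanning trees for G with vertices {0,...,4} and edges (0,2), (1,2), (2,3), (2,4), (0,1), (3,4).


By Kirchhoff's matrix tree theorem, the number of spanning trees equals
the determinant of any cofactor of the Laplacian matrix L.
G has 5 vertices and 6 edges.
Computing the (4 x 4) cofactor determinant gives 9.

9


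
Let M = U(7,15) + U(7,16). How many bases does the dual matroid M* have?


(M1+M2)* = M1* + M2*.
M1* = U(8,15), bases: C(15,8) = 6435.
M2* = U(9,16), bases: C(16,9) = 11440.
|B(M*)| = 6435 * 11440 = 73616400.

73616400


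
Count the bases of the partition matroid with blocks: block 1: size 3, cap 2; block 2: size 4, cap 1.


A basis picks exactly ci elements from block i.
Number of bases = product of C(|Si|, ci).
= C(3,2) * C(4,1)
= 3 * 4
= 12.

12


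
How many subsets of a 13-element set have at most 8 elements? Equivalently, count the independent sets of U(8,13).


Independent sets of U(8,13) are all subsets of size <= 8.
Count = C(13,0) + C(13,1) + C(13,2) + C(13,3) + C(13,4) + C(13,5) + C(13,6) + C(13,7) + C(13,8)
     = 1 + 13 + 78 + 286 + 715 + 1287 + 1716 + 1716 + 1287
     = 7099.

7099


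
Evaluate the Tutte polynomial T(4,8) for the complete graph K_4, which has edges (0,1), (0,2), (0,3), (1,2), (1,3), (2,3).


T(K_4; x,y) = x^3 + 3x^2 + 4xy + 2x + y^3 + 3y^2 + 2y.
Substituting x=4, y=8:
= 64 + 48 + 128 + 8 + 512 + 192 + 16
= 968.

968


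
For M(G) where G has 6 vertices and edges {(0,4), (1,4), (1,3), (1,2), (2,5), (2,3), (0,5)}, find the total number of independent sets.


An independent set in a graphic matroid is an acyclic edge subset.
G has 6 vertices and 7 edges.
Enumerate all 2^7 = 128 subsets, checking for acyclicity.
Total independent sets = 108.

108


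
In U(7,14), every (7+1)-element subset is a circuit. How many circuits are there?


In U(7,14), circuits are the (8)-element subsets.
Any set of 8 elements is dependent, and removing any one element gives
an independent set of size 7, so it is a minimal dependent set.
Number of circuits = C(14,8) = 14! / (8! * 6!) = 3003.

3003


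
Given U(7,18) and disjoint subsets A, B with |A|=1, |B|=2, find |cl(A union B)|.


|A union B| = 1 + 2 = 3 (disjoint).
In U(7,18), cl(S) = S if |S| < 7, else cl(S) = E.
Since 3 < 7, cl(A union B) = A union B.
|cl(A union B)| = 3.

3


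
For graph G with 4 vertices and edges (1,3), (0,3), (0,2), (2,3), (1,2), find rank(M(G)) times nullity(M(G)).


r(M) = |V| - c = 4 - 1 = 3.
nullity = |E| - r(M) = 5 - 3 = 2.
Product = 3 * 2 = 6.

6


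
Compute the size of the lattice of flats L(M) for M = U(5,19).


Flats of U(5,19): every subset of size < 5 is a flat, plus E itself.
Count = C(19,0) + C(19,1) + C(19,2) + C(19,3) + C(19,4) + 1
     = 1 + 19 + 171 + 969 + 3876 + 1
     = 5037.

5037


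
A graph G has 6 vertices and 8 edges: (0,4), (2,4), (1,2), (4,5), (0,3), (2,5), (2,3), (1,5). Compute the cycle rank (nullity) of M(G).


Cycle rank (nullity) = |E| - r(M) = |E| - (|V| - c).
|E| = 8, |V| = 6, c = 1.
Nullity = 8 - (6 - 1) = 8 - 5 = 3.

3


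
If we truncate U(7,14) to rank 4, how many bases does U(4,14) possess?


Truncating U(7,14) to rank 4 gives U(4,14).
Bases of U(4,14) are all 4-element subsets of 14 elements.
Number of bases = C(14,4) = (14 * 13 * 12 * 11) / (1 * 2 * 3 * 4) = 1001.

1001


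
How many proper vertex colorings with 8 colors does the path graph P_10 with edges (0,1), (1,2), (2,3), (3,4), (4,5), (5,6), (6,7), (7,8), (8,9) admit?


P(P_10, k) = k * (k-1)^(9).
P(8) = 8 * 7^9 = 8 * 40353607 = 322828856.

322828856


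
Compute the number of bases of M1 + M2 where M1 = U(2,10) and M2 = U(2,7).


Bases of a direct sum M1 + M2: |B| = |B(M1)| * |B(M2)|.
|B(U(2,10))| = C(10,2) = 45.
|B(U(2,7))| = C(7,2) = 21.
Total bases = 45 * 21 = 945.

945


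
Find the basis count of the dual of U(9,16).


The dual of U(r,n) is U(n-r, n) = U(7,16).
Bases of U(7,16) are all (7)-element subsets.
|B(M*)| = C(16,7) = 11440.

11440


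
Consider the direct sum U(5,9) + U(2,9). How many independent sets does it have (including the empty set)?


For a direct sum, |I(M1+M2)| = |I(M1)| * |I(M2)|.
|I(U(5,9))| = sum C(9,k) for k=0..5 = 382.
|I(U(2,9))| = sum C(9,k) for k=0..2 = 46.
Total = 382 * 46 = 17572.

17572


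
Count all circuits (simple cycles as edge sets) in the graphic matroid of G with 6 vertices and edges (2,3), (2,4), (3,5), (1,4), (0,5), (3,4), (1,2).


A circuit in a graphic matroid = edge set of a simple cycle.
G has 6 vertices and 7 edges.
Enumerating all minimal edge subsets forming cycles...
Total circuits found: 3.

3


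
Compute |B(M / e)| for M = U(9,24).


Contracting e from U(9,24) gives U(8,23).
Bases of U(8,23) = (23 choose 8) = 490314.

490314


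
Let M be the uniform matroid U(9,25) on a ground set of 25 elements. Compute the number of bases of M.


Bases of U(9,25) are all 9-element subsets of the 25-element ground set.
Number of bases = C(25,9).
(25 choose 9) = 2042975.

2042975


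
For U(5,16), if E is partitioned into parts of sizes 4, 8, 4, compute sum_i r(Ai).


r(Ai) = min(|Ai|, 5) for each part.
Sum = min(4,5) + min(8,5) + min(4,5)
    = 4 + 5 + 4
    = 13.

13


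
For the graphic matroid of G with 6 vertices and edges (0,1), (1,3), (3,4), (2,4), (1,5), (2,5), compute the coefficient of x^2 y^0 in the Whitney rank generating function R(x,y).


R(x,y) = sum over A in 2^E of x^(r(E)-r(A)) * y^(|A|-r(A)).
G has 6 vertices, 6 edges. r(E) = 5.
Enumerate all 2^6 = 64 subsets.
Count subsets with r(E)-r(A)=2 and |A|-r(A)=0: 20.

20


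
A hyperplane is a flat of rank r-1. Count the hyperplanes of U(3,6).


Hyperplanes of U(3,6) are flats of rank 2.
In a uniform matroid, these are exactly the (2)-element subsets.
Count = C(6,2) = (6 * 5) / (1 * 2) = 15.

15


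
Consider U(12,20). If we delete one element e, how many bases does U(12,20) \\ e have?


Deleting e from U(12,20) gives U(12,19) since n > r.
Bases of U(12,19) = C(19,12) = 50388.

50388


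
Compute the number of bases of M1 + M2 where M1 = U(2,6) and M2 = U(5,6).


Bases of a direct sum M1 + M2: |B| = |B(M1)| * |B(M2)|.
|B(U(2,6))| = C(6,2) = 15.
|B(U(5,6))| = C(6,5) = 6.
Total bases = 15 * 6 = 90.

90


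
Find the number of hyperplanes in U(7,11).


Hyperplanes of U(7,11) are flats of rank 6.
In a uniform matroid, these are exactly the (6)-element subsets.
Count = C(11,6) = 11! / (6! * 5!) = 462.

462


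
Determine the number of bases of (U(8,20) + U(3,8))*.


(M1+M2)* = M1* + M2*.
M1* = U(12,20), bases: C(20,12) = 125970.
M2* = U(5,8), bases: C(8,5) = 56.
|B(M*)| = 125970 * 56 = 7054320.

7054320


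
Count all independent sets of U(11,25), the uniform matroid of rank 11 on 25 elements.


Independent sets of U(11,25) are all subsets of size <= 11.
Count = (25 choose 0) + (25 choose 1) + (25 choose 2) + (25 choose 3) + (25 choose 4) + (25 choose 5) + (25 choose 6) + (25 choose 7) + (25 choose 8) + (25 choose 9) + (25 choose 10) + (25 choose 11)
     = 1 + 25 + 300 + 2300 + 12650 + 53130 + 177100 + 480700 + 1081575 + 2042975 + 3268760 + 4457400
     = 11576916.

11576916


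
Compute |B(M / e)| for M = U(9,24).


Contracting e from U(9,24) gives U(8,23).
Bases of U(8,23) = C(23,8) = 490314.

490314


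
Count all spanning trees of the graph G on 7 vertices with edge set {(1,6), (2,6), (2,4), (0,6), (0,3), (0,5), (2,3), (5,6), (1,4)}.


By Kirchhoff's matrix tree theorem, the number of spanning trees equals
the determinant of any cofactor of the Laplacian matrix L.
G has 7 vertices and 9 edges.
Computing the (6 x 6) cofactor determinant gives 41.

41


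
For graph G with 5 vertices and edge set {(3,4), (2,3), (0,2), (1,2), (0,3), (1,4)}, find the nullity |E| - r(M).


Cycle rank (nullity) = |E| - r(M) = |E| - (|V| - c).
|E| = 6, |V| = 5, c = 1.
Nullity = 6 - (5 - 1) = 6 - 4 = 2.

2


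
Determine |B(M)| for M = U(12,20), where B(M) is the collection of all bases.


Bases of U(12,20) are all 12-element subsets of the 20-element ground set.
Number of bases = C(20,12).
C(20,12) = 125970.

125970


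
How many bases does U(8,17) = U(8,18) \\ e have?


Deleting e from U(8,18) gives U(8,17) since n > r.
Bases of U(8,17) = C(17,8) = 17! / (8! * 9!) = 24310.

24310


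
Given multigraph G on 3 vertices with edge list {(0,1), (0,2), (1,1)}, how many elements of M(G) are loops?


In a graphic matroid, a loop is a self-loop edge (u,u) with rank 0.
Examining all 3 edges for self-loops...
Self-loops found: (1,1)
Number of loops = 1.

1


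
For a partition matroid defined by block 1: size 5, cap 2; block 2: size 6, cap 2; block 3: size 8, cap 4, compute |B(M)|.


A basis picks exactly ci elements from block i.
Number of bases = product of C(|Si|, ci).
= C(5,2) * C(6,2) * C(8,4)
= 10 * 15 * 70
= 10500.

10500


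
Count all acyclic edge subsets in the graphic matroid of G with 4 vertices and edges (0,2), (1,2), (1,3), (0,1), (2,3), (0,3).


An independent set in a graphic matroid is an acyclic edge subset.
G has 4 vertices and 6 edges.
Enumerate all 2^6 = 64 subsets, checking for acyclicity.
Total independent sets = 38.

38


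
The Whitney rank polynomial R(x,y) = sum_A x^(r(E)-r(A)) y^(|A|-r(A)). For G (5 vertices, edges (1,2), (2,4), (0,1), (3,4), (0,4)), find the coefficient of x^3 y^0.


R(x,y) = sum over A in 2^E of x^(r(E)-r(A)) * y^(|A|-r(A)).
G has 5 vertices, 5 edges. r(E) = 4.
Enumerate all 2^5 = 32 subsets.
Count subsets with r(E)-r(A)=3 and |A|-r(A)=0: 5.

5


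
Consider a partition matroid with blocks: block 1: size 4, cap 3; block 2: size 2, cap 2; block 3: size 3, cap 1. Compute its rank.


Rank of a partition matroid = sum of min(|Si|, ci) for each block.
= min(4,3) + min(2,2) + min(3,1)
= 3 + 2 + 1
= 6.

6


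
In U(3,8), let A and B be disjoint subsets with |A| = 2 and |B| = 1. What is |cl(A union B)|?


|A union B| = 2 + 1 = 3 (disjoint).
In U(3,8), cl(S) = S if |S| < 3, else cl(S) = E.
Since 3 >= 3, cl(A union B) = E.
|cl(A union B)| = 8.

8


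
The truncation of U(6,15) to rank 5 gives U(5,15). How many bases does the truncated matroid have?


Truncating U(6,15) to rank 5 gives U(5,15).
Bases of U(5,15) are all 5-element subsets of 15 elements.
Number of bases = C(15,5) = 3003.

3003


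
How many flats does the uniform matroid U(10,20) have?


Flats of U(10,20): every subset of size < 10 is a flat, plus E itself.
Count = C(20,0) + C(20,1) + C(20,2) + C(20,3) + C(20,4) + C(20,5) + C(20,6) + C(20,7) + C(20,8) + C(20,9) + 1
     = 1 + 20 + 190 + 1140 + 4845 + 15504 + 38760 + 77520 + 125970 + 167960 + 1
     = 431911.

431911


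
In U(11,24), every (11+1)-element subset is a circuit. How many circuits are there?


In U(11,24), circuits are the (12)-element subsets.
Any set of 12 elements is dependent, and removing any one element gives
an independent set of size 11, so it is a minimal dependent set.
Number of circuits = C(24,12) = 2704156.

2704156


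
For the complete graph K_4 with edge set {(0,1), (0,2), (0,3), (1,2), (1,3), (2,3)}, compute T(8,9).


T(K_4; x,y) = x^3 + 3x^2 + 4xy + 2x + y^3 + 3y^2 + 2y.
Substituting x=8, y=9:
= 512 + 192 + 288 + 16 + 729 + 243 + 18
= 1998.

1998


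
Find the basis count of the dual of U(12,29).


The dual of U(r,n) is U(n-r, n) = U(17,29).
Bases of U(17,29) are all (17)-element subsets.
|B(M*)| = C(29,17) = 51895935.

51895935


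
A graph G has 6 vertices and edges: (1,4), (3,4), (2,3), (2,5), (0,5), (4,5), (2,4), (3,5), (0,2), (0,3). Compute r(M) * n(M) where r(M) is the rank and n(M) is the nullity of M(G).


r(M) = |V| - c = 6 - 1 = 5.
nullity = |E| - r(M) = 10 - 5 = 5.
Product = 5 * 5 = 25.

25


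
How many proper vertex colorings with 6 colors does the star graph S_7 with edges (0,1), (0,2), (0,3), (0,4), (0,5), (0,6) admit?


P(tree, k) = k * (k-1)^(6) for any tree on 7 vertices.
P(6) = 6 * 5^6 = 6 * 15625 = 93750.

93750


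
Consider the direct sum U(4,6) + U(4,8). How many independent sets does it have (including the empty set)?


For a direct sum, |I(M1+M2)| = |I(M1)| * |I(M2)|.
|I(U(4,6))| = sum C(6,k) for k=0..4 = 57.
|I(U(4,8))| = sum C(8,k) for k=0..4 = 163.
Total = 57 * 163 = 9291.

9291


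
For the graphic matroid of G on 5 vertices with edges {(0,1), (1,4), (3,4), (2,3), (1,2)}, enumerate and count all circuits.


A circuit in a graphic matroid = edge set of a simple cycle.
G has 5 vertices and 5 edges.
Enumerating all minimal edge subsets forming cycles...
Total circuits found: 1.

1


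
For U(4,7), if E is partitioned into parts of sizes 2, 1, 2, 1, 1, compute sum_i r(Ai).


r(Ai) = min(|Ai|, 4) for each part.
Sum = min(2,4) + min(1,4) + min(2,4) + min(1,4) + min(1,4)
    = 2 + 1 + 2 + 1 + 1
    = 7.

7


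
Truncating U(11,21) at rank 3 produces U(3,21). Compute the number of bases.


Truncating U(11,21) to rank 3 gives U(3,21).
Bases of U(3,21) are all 3-element subsets of 21 elements.
Number of bases = C(21,3) = (21 * 20 * 19) / (1 * 2 * 3) = 1330.

1330


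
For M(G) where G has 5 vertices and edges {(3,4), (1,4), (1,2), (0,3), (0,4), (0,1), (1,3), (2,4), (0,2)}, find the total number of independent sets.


An independent set in a graphic matroid is an acyclic edge subset.
G has 5 vertices and 9 edges.
Enumerate all 2^9 = 512 subsets, checking for acyclicity.
Total independent sets = 198.

198


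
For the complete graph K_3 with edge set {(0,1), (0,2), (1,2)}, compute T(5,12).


T(K_3; x,y) = x^2 + x + y.
T(5,12) = 25 + 5 + 12 = 42.

42


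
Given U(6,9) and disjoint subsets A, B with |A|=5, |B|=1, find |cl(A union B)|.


|A union B| = 5 + 1 = 6 (disjoint).
In U(6,9), cl(S) = S if |S| < 6, else cl(S) = E.
Since 6 >= 6, cl(A union B) = E.
|cl(A union B)| = 9.

9


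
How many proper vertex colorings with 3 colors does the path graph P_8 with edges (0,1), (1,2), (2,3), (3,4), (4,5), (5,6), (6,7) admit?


P(P_8, k) = k * (k-1)^(7).
P(3) = 3 * 2^7 = 3 * 128 = 384.

384


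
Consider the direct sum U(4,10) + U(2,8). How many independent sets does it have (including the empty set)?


For a direct sum, |I(M1+M2)| = |I(M1)| * |I(M2)|.
|I(U(4,10))| = sum C(10,k) for k=0..4 = 386.
|I(U(2,8))| = sum C(8,k) for k=0..2 = 37.
Total = 386 * 37 = 14282.

14282


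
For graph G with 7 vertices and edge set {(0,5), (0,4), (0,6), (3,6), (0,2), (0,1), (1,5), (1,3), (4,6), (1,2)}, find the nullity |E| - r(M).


Cycle rank (nullity) = |E| - r(M) = |E| - (|V| - c).
|E| = 10, |V| = 7, c = 1.
Nullity = 10 - (7 - 1) = 10 - 6 = 4.

4


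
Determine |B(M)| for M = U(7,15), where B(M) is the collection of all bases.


Bases of U(7,15) are all 7-element subsets of the 15-element ground set.
Number of bases = C(15,7).
(15 choose 7) = 6435.

6435


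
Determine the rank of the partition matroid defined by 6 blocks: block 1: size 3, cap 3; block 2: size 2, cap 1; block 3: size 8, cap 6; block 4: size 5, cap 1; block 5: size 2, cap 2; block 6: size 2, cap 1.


Rank of a partition matroid = sum of min(|Si|, ci) for each block.
= min(3,3) + min(2,1) + min(8,6) + min(5,1) + min(2,2) + min(2,1)
= 3 + 1 + 6 + 1 + 2 + 1
= 14.

14


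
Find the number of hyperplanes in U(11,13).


Hyperplanes of U(11,13) are flats of rank 10.
In a uniform matroid, these are exactly the (10)-element subsets.
Count = (13 choose 10) = 286.

286


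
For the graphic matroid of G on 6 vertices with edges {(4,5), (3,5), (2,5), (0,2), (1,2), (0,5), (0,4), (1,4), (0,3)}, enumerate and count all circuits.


A circuit in a graphic matroid = edge set of a simple cycle.
G has 6 vertices and 9 edges.
Enumerating all minimal edge subsets forming cycles...
Total circuits found: 12.

12


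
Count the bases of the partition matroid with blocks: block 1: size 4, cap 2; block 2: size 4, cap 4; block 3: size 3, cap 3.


A basis picks exactly ci elements from block i.
Number of bases = product of C(|Si|, ci).
= C(4,2) * C(4,4) * C(3,3)
= 6 * 1 * 1
= 6.

6


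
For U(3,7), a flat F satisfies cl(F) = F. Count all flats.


Flats of U(3,7): every subset of size < 3 is a flat, plus E itself.
Count = (7 choose 0) + (7 choose 1) + (7 choose 2) + 1
     = 1 + 7 + 21 + 1
     = 30.

30


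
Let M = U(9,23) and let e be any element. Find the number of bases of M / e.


Contracting e from U(9,23) gives U(8,22).
Bases of U(8,22) = C(22,8) = 22! / (8! * 14!) = 319770.

319770


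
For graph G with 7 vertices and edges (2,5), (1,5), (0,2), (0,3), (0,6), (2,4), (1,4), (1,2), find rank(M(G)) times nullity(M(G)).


r(M) = |V| - c = 7 - 1 = 6.
nullity = |E| - r(M) = 8 - 6 = 2.
Product = 6 * 2 = 12.

12


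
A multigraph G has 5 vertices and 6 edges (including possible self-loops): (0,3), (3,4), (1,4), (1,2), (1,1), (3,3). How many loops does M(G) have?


In a graphic matroid, a loop is a self-loop edge (u,u) with rank 0.
Examining all 6 edges for self-loops...
Self-loops found: (1,1), (3,3)
Number of loops = 2.

2


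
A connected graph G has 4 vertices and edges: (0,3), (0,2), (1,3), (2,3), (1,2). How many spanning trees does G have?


By Kirchhoff's matrix tree theorem, the number of spanning trees equals
the determinant of any cofactor of the Laplacian matrix L.
G has 4 vertices and 5 edges.
Computing the (3 x 3) cofactor determinant gives 8.

8


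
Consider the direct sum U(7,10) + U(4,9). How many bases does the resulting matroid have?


Bases of a direct sum M1 + M2: |B| = |B(M1)| * |B(M2)|.
|B(U(7,10))| = C(10,7) = 120.
|B(U(4,9))| = C(9,4) = 126.
Total bases = 120 * 126 = 15120.

15120


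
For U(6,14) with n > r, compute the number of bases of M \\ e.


Deleting e from U(6,14) gives U(6,13) since n > r.
Bases of U(6,13) = C(13,6) = 1716.

1716


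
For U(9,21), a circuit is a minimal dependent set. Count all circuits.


In U(9,21), circuits are the (10)-element subsets.
Any set of 10 elements is dependent, and removing any one element gives
an independent set of size 9, so it is a minimal dependent set.
Number of circuits = C(21,10) = 352716.

352716


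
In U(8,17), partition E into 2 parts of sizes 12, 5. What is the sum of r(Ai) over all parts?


r(Ai) = min(|Ai|, 8) for each part.
Sum = min(12,8) + min(5,8)
    = 8 + 5
    = 13.

13


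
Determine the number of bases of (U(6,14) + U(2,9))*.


(M1+M2)* = M1* + M2*.
M1* = U(8,14), bases: C(14,8) = 3003.
M2* = U(7,9), bases: C(9,7) = 36.
|B(M*)| = 3003 * 36 = 108108.

108108


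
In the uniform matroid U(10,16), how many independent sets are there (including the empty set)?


Independent sets of U(10,16) are all subsets of size <= 10.
Count = (16 choose 0) + (16 choose 1) + (16 choose 2) + (16 choose 3) + (16 choose 4) + (16 choose 5) + (16 choose 6) + (16 choose 7) + (16 choose 8) + (16 choose 9) + (16 choose 10)
     = 1 + 16 + 120 + 560 + 1820 + 4368 + 8008 + 11440 + 12870 + 11440 + 8008
     = 58651.

58651


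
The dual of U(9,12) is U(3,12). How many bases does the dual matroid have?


The dual of U(r,n) is U(n-r, n) = U(3,12).
Bases of U(3,12) are all (3)-element subsets.
|B(M*)| = C(12,3) = (12 * 11 * 10) / (1 * 2 * 3) = 220.

220


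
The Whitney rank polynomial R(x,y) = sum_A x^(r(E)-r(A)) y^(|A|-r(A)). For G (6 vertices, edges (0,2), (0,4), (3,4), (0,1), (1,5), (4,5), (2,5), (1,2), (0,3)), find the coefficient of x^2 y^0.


R(x,y) = sum over A in 2^E of x^(r(E)-r(A)) * y^(|A|-r(A)).
G has 6 vertices, 9 edges. r(E) = 5.
Enumerate all 2^9 = 512 subsets.
Count subsets with r(E)-r(A)=2 and |A|-r(A)=0: 81.

81


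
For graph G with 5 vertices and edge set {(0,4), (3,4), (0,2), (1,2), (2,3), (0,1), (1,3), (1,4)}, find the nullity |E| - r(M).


Cycle rank (nullity) = |E| - r(M) = |E| - (|V| - c).
|E| = 8, |V| = 5, c = 1.
Nullity = 8 - (5 - 1) = 8 - 4 = 4.

4


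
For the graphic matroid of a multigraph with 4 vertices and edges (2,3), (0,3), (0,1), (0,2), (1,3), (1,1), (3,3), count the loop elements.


In a graphic matroid, a loop is a self-loop edge (u,u) with rank 0.
Examining all 7 edges for self-loops...
Self-loops found: (1,1), (3,3)
Number of loops = 2.

2


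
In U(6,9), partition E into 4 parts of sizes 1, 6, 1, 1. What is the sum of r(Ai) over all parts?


r(Ai) = min(|Ai|, 6) for each part.
Sum = min(1,6) + min(6,6) + min(1,6) + min(1,6)
    = 1 + 6 + 1 + 1
    = 9.

9


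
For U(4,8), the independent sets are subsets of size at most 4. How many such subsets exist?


Independent sets of U(4,8) are all subsets of size <= 4.
Count = C(8,0) + C(8,1) + C(8,2) + C(8,3) + C(8,4)
     = 1 + 8 + 28 + 56 + 70
     = 163.

163


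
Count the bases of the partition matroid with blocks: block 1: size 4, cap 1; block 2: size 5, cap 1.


A basis picks exactly ci elements from block i.
Number of bases = product of C(|Si|, ci).
= C(4,1) * C(5,1)
= 4 * 5
= 20.

20


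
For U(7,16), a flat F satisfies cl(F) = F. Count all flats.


Flats of U(7,16): every subset of size < 7 is a flat, plus E itself.
Count = C(16,0) + C(16,1) + C(16,2) + C(16,3) + C(16,4) + C(16,5) + C(16,6) + 1
     = 1 + 16 + 120 + 560 + 1820 + 4368 + 8008 + 1
     = 14894.

14894


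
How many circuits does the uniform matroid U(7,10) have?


In U(7,10), circuits are the (8)-element subsets.
Any set of 8 elements is dependent, and removing any one element gives
an independent set of size 7, so it is a minimal dependent set.
Number of circuits = C(10,8) = 45.

45


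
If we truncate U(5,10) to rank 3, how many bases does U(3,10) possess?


Truncating U(5,10) to rank 3 gives U(3,10).
Bases of U(3,10) are all 3-element subsets of 10 elements.
Number of bases = C(10,3) = (10 * 9 * 8) / (1 * 2 * 3) = 120.

120


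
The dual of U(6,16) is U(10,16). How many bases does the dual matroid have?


The dual of U(r,n) is U(n-r, n) = U(10,16).
Bases of U(10,16) are all (10)-element subsets.
|B(M*)| = C(16,10) = 8008.

8008


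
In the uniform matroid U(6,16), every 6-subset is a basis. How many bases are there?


Bases of U(6,16) are all 6-element subsets of the 16-element ground set.
Number of bases = C(16,6).
(16 choose 6) = 8008.

8008


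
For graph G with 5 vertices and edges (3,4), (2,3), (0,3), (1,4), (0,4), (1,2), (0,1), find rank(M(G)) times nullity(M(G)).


r(M) = |V| - c = 5 - 1 = 4.
nullity = |E| - r(M) = 7 - 4 = 3.
Product = 4 * 3 = 12.

12


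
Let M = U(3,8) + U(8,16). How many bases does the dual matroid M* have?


(M1+M2)* = M1* + M2*.
M1* = U(5,8), bases: C(8,5) = 56.
M2* = U(8,16), bases: C(16,8) = 12870.
|B(M*)| = 56 * 12870 = 720720.

720720


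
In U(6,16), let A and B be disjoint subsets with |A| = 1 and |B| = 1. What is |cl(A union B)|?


|A union B| = 1 + 1 = 2 (disjoint).
In U(6,16), cl(S) = S if |S| < 6, else cl(S) = E.
Since 2 < 6, cl(A union B) = A union B.
|cl(A union B)| = 2.

2


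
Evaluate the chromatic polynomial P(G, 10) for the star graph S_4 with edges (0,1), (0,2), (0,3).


P(tree, k) = k * (k-1)^(3) for any tree on 4 vertices.
P(10) = 10 * 9^3 = 10 * 729 = 7290.

7290


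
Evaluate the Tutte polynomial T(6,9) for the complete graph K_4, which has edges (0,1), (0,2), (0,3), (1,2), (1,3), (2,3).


T(K_4; x,y) = x^3 + 3x^2 + 4xy + 2x + y^3 + 3y^2 + 2y.
Substituting x=6, y=9:
= 216 + 108 + 216 + 12 + 729 + 243 + 18
= 1542.

1542


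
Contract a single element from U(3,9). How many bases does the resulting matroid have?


Contracting e from U(3,9) gives U(2,8).
Bases of U(2,8) = C(8,2) = 8! / (2! * 6!) = 28.

28


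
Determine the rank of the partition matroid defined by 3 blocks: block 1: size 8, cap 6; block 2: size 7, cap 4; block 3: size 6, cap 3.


Rank of a partition matroid = sum of min(|Si|, ci) for each block.
= min(8,6) + min(7,4) + min(6,3)
= 6 + 4 + 3
= 13.

13


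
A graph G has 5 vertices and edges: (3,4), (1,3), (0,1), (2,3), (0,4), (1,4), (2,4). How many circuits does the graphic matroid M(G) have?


A circuit in a graphic matroid = edge set of a simple cycle.
G has 5 vertices and 7 edges.
Enumerating all minimal edge subsets forming cycles...
Total circuits found: 6.

6


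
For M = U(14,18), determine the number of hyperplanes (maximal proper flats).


Hyperplanes of U(14,18) are flats of rank 13.
In a uniform matroid, these are exactly the (13)-element subsets.
Count = C(18,13) = 18! / (13! * 5!) = 8568.

8568


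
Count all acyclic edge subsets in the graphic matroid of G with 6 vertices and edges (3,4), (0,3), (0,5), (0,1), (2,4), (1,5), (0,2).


An independent set in a graphic matroid is an acyclic edge subset.
G has 6 vertices and 7 edges.
Enumerate all 2^7 = 128 subsets, checking for acyclicity.
Total independent sets = 105.

105


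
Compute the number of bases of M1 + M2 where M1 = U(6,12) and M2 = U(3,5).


Bases of a direct sum M1 + M2: |B| = |B(M1)| * |B(M2)|.
|B(U(6,12))| = C(12,6) = 924.
|B(U(3,5))| = C(5,3) = 10.
Total bases = 924 * 10 = 9240.

9240


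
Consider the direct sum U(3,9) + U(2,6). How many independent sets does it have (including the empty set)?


For a direct sum, |I(M1+M2)| = |I(M1)| * |I(M2)|.
|I(U(3,9))| = sum C(9,k) for k=0..3 = 130.
|I(U(2,6))| = sum C(6,k) for k=0..2 = 22.
Total = 130 * 22 = 2860.

2860


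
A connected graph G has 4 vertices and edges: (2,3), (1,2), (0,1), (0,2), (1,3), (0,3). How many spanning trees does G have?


By Kirchhoff's matrix tree theorem, the number of spanning trees equals
the determinant of any cofactor of the Laplacian matrix L.
G has 4 vertices and 6 edges.
Computing the (3 x 3) cofactor determinant gives 16.

16


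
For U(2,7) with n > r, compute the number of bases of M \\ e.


Deleting e from U(2,7) gives U(2,6) since n > r.
Bases of U(2,6) = (6 choose 2) = 15.

15


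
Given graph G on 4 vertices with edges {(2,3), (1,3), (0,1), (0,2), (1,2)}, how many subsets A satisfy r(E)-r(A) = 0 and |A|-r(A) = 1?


R(x,y) = sum over A in 2^E of x^(r(E)-r(A)) * y^(|A|-r(A)).
G has 4 vertices, 5 edges. r(E) = 3.
Enumerate all 2^5 = 32 subsets.
Count subsets with r(E)-r(A)=0 and |A|-r(A)=1: 5.

5


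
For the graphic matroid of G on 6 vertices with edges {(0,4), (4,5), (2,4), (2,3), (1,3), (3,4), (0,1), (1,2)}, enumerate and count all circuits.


A circuit in a graphic matroid = edge set of a simple cycle.
G has 6 vertices and 8 edges.
Enumerating all minimal edge subsets forming cycles...
Total circuits found: 7.

7


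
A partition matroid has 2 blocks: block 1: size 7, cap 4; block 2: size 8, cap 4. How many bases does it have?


A basis picks exactly ci elements from block i.
Number of bases = product of C(|Si|, ci).
= C(7,4) * C(8,4)
= 35 * 70
= 2450.

2450


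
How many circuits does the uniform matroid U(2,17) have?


In U(2,17), circuits are the (3)-element subsets.
Any set of 3 elements is dependent, and removing any one element gives
an independent set of size 2, so it is a minimal dependent set.
Number of circuits = (17 choose 3) = 680.

680


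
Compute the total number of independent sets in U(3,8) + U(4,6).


For a direct sum, |I(M1+M2)| = |I(M1)| * |I(M2)|.
|I(U(3,8))| = sum C(8,k) for k=0..3 = 93.
|I(U(4,6))| = sum C(6,k) for k=0..4 = 57.
Total = 93 * 57 = 5301.

5301


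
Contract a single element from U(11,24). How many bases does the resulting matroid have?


Contracting e from U(11,24) gives U(10,23).
Bases of U(10,23) = C(23,10) = 1144066.

1144066


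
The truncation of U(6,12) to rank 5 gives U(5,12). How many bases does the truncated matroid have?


Truncating U(6,12) to rank 5 gives U(5,12).
Bases of U(5,12) are all 5-element subsets of 12 elements.
Number of bases = (12 choose 5) = 792.

792


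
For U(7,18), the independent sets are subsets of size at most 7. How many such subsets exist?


Independent sets of U(7,18) are all subsets of size <= 7.
Count = C(18,0) + C(18,1) + C(18,2) + C(18,3) + C(18,4) + C(18,5) + C(18,6) + C(18,7)
     = 1 + 18 + 153 + 816 + 3060 + 8568 + 18564 + 31824
     = 63004.

63004


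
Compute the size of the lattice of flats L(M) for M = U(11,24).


Flats of U(11,24): every subset of size < 11 is a flat, plus E itself.
Count = C(24,0) + C(24,1) + C(24,2) + C(24,3) + C(24,4) + C(24,5) + C(24,6) + C(24,7) + C(24,8) + C(24,9) + C(24,10) + 1
     = 1 + 24 + 276 + 2024 + 10626 + 42504 + 134596 + 346104 + 735471 + 1307504 + 1961256 + 1
     = 4540387.

4540387
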